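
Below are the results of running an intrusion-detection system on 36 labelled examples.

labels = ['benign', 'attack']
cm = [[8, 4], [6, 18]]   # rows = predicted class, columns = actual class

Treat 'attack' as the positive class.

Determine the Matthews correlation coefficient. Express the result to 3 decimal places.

0.403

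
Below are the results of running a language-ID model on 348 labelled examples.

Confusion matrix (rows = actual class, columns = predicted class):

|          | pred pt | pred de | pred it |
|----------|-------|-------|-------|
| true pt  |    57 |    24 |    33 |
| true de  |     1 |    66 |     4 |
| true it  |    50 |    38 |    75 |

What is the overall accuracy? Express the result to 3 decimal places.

Accuracy = trace / total = (57+66+75=198) / 348 = 198/348 = 0.569

0.569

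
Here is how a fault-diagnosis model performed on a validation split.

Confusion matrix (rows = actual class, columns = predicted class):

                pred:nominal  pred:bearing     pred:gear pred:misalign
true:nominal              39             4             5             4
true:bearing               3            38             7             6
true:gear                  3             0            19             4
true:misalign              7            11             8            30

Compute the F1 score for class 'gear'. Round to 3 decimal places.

One-vs-rest for 'gear': TP = diagonal; FP = other classes predicted 'gear'; FN = 'gear' predicted as other.
F1 score = 2·TP/(2·TP+FP+FN).
gear: TP=19, FP=5+7+8=20, FN=3+0+4=7 → 38/65 = 0.5846

0.585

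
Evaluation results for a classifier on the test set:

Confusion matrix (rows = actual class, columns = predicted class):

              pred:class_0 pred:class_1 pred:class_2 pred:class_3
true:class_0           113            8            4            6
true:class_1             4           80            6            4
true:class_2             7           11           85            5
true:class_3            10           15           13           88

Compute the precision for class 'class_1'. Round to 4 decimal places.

Treat 'class_1' as positive and all other classes as negative.
precision = TP/(TP+FP).
class_1: TP=80, FP=8+11+15=34 → 80/114 = 0.70175

0.7018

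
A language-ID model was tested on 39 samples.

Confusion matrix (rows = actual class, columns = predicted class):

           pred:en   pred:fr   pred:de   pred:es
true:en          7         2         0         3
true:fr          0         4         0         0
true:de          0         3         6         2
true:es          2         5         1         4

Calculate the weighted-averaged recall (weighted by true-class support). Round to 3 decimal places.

Per-class recall (TP/(TP+FN)):
  en: TP=7, FN=2+0+3=5 → 7/12 = 0.5833
  fr: TP=4, FN=0+0+0=0 → 4/4 = 1.0000
  de: TP=6, FN=0+3+2=5 → 6/11 = 0.5455
  es: TP=4, FN=2+5+1=8 → 4/12 = 0.3333
Weighted-recall = Σ (supportᵢ/N)·recallᵢ with N=39: (12/39)·0.5833 + (4/39)·1.0000 + (11/39)·0.5455 + (12/39)·0.3333 = 0.538

0.538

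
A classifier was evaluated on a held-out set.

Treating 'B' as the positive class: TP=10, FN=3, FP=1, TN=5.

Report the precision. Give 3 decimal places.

Precision = TP/(TP+FP) = 10/(10+1) = 10/11 = 0.909

0.909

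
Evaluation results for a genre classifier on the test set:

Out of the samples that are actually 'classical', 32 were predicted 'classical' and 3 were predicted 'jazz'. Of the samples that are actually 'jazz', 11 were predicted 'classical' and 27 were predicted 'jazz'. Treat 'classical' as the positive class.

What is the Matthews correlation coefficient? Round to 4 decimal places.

0.6344

MCC = (TP·TN − FP·FN) / √((TP+FP)(TP+FN)(TN+FP)(TN+FN))
Numerator = 32·27 − 11·3 = 831
Denominator = √(43·35·38·30) = √1715700 = 1309.8473
MCC = 831 / 1309.8473 = 0.6344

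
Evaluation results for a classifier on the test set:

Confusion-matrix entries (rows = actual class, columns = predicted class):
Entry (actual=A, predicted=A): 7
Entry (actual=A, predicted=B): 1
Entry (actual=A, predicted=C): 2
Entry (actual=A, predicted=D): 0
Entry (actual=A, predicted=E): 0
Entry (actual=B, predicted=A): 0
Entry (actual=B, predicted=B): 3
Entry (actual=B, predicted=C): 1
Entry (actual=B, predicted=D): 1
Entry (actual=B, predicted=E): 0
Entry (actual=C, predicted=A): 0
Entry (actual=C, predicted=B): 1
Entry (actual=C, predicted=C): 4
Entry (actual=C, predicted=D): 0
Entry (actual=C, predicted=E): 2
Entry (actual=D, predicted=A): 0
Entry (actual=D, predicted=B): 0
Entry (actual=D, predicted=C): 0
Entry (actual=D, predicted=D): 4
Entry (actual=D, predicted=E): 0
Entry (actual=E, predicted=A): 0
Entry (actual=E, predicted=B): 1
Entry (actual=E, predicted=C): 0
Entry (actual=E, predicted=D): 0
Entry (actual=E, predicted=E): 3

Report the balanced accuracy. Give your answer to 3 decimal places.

0.724

Balanced accuracy = mean of per-class recall.
  A: recall = 7/10 = 0.7000
  B: recall = 3/5 = 0.6000
  C: recall = 4/7 = 0.5714
  D: recall = 4/4 = 1.0000
  E: recall = 3/4 = 0.7500
Mean = (0.7000 + 0.6000 + 0.5714 + 1.0000 + 0.7500) / 5 = 0.724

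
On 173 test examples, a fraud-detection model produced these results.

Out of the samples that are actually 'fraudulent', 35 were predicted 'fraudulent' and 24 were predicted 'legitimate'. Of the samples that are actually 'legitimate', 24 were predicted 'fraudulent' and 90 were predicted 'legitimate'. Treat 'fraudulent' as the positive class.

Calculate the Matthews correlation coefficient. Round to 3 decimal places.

MCC = (TP·TN − FP·FN) / √((TP+FP)(TP+FN)(TN+FP)(TN+FN))
Numerator = 35·90 − 24·24 = 2574
Denominator = √(59·59·114·114) = √45239076 = 6726.0000
MCC = 2574 / 6726.0000 = 0.383

0.383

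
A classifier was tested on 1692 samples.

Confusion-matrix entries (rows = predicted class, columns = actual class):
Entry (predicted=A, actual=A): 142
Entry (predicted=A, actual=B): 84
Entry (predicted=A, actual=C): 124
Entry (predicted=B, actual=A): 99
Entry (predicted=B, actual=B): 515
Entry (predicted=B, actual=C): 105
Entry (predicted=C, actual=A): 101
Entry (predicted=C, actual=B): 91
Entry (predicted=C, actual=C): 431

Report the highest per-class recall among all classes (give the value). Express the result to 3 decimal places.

0.746

Per-class recall (TP/(TP+FN)):
  A: TP=142, FN=99+101=200 → 142/342 = 0.4152
  B: TP=515, FN=84+91=175 → 515/690 = 0.7464
  C: TP=431, FN=124+105=229 → 431/660 = 0.6530
Highest is class 'B' with recall = 0.746.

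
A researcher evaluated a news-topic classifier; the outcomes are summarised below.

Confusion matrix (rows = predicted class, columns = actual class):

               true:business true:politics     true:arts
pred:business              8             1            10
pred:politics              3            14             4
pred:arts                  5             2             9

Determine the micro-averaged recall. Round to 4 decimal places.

Micro-averaging pools counts across classes: ΣTP=31, ΣFP=25, ΣFN=25.
Micro-recall = TP/(TP+FN) on pooled counts = 0.5536 (equals overall accuracy in single-label multiclass).

0.5536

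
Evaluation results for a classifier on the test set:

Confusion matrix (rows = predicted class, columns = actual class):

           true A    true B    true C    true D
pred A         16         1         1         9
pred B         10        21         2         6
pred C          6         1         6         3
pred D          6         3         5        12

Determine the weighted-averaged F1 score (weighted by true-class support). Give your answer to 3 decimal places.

Per-class F1 score (2·TP/(2·TP+FP+FN)):
  A: TP=16, FP=1+1+9=11, FN=10+6+6=22 → 32/65 = 0.4923
  B: TP=21, FP=10+2+6=18, FN=1+1+3=5 → 42/65 = 0.6462
  C: TP=6, FP=6+1+3=10, FN=1+2+5=8 → 12/30 = 0.4000
  D: TP=12, FP=6+3+5=14, FN=9+6+3=18 → 24/56 = 0.4286
Weighted-F1 score = Σ (supportᵢ/N)·F1 scoreᵢ with N=108: (38/108)·0.4923 + (26/108)·0.6462 + (14/108)·0.4000 + (30/108)·0.4286 = 0.500

0.500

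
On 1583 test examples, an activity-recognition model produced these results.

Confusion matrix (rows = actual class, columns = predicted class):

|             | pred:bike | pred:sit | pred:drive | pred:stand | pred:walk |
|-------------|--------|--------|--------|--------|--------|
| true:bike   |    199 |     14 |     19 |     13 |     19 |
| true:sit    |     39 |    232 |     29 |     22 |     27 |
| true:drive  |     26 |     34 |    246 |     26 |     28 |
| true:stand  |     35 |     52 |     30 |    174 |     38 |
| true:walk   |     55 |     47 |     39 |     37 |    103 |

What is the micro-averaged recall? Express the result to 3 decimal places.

0.603

Micro-averaging pools counts across classes: ΣTP=954, ΣFP=629, ΣFN=629.
Micro-recall = TP/(TP+FN) on pooled counts = 0.603 (equals overall accuracy in single-label multiclass).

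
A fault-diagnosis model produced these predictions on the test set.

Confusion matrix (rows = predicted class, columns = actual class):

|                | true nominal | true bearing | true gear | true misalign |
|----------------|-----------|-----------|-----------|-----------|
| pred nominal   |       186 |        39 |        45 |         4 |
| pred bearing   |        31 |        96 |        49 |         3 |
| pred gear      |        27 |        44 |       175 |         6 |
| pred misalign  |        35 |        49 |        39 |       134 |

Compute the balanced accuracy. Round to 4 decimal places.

0.6419

Balanced accuracy = mean of per-class recall.
  nominal: recall = 186/279 = 0.66667
  bearing: recall = 96/228 = 0.42105
  gear: recall = 175/308 = 0.56818
  misalign: recall = 134/147 = 0.91156
Mean = (0.66667 + 0.42105 + 0.56818 + 0.91156) / 4 = 0.6419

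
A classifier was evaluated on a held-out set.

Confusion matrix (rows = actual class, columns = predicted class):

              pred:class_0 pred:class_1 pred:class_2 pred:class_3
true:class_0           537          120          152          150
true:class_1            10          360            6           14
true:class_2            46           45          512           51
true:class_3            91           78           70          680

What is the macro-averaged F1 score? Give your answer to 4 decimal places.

0.7158

Per-class F1 score (2·TP/(2·TP+FP+FN)):
  class_0: TP=537, FP=10+46+91=147, FN=120+152+150=422 → 1074/1643 = 0.65368
  class_1: TP=360, FP=120+45+78=243, FN=10+6+14=30 → 720/993 = 0.72508
  class_2: TP=512, FP=152+6+70=228, FN=46+45+51=142 → 1024/1394 = 0.73458
  class_3: TP=680, FP=150+14+51=215, FN=91+78+70=239 → 1360/1814 = 0.74972
Macro-F1 score = mean = (0.65368 + 0.72508 + 0.73458 + 0.74972) / 4 = 0.7158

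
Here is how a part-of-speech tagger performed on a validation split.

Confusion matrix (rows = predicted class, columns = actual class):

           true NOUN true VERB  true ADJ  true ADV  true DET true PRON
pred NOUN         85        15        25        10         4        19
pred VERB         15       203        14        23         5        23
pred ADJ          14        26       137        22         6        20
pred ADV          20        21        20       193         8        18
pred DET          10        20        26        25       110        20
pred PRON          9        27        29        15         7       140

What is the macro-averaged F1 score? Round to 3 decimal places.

Per-class F1 score (2·TP/(2·TP+FP+FN)):
  NOUN: TP=85, FP=15+25+10+4+19=73, FN=15+14+20+10+9=68 → 170/311 = 0.5466
  VERB: TP=203, FP=15+14+23+5+23=80, FN=15+26+21+20+27=109 → 406/595 = 0.6824
  ADJ: TP=137, FP=14+26+22+6+20=88, FN=25+14+20+26+29=114 → 274/476 = 0.5756
  ADV: TP=193, FP=20+21+20+8+18=87, FN=10+23+22+25+15=95 → 386/568 = 0.6796
  DET: TP=110, FP=10+20+26+25+20=101, FN=4+5+6+8+7=30 → 220/351 = 0.6268
  PRON: TP=140, FP=9+27+29+15+7=87, FN=19+23+20+18+20=100 → 280/467 = 0.5996
Macro-F1 score = mean = (0.5466 + 0.6824 + 0.5756 + 0.6796 + 0.6268 + 0.5996) / 6 = 0.618

0.618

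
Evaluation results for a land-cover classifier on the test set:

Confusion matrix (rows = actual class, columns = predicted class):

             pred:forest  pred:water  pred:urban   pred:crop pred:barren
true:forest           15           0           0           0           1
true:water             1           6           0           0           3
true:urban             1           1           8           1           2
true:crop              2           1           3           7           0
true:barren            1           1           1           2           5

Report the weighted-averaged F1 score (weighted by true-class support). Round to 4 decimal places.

0.6555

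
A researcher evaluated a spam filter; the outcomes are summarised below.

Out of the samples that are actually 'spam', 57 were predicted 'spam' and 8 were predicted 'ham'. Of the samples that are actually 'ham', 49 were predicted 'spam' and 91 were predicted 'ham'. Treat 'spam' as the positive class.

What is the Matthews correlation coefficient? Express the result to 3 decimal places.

MCC = (TP·TN − FP·FN) / √((TP+FP)(TP+FN)(TN+FP)(TN+FN))
Numerator = 57·91 − 49·8 = 4795
Denominator = √(106·65·140·99) = √95495400 = 9772.1748
MCC = 4795 / 9772.1748 = 0.491

0.491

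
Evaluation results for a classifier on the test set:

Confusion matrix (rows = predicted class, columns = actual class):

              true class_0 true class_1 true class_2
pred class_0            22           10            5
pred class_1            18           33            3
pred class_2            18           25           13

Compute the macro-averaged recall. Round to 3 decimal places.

0.495

Per-class recall (TP/(TP+FN)):
  class_0: TP=22, FN=18+18=36 → 22/58 = 0.3793
  class_1: TP=33, FN=10+25=35 → 33/68 = 0.4853
  class_2: TP=13, FN=5+3=8 → 13/21 = 0.6190
Macro-recall = mean = (0.3793 + 0.4853 + 0.6190) / 3 = 0.495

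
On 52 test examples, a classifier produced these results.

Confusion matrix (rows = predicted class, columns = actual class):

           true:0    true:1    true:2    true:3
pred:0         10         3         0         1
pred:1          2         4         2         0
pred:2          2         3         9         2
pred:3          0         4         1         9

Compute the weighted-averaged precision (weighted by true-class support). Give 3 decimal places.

Per-class precision (TP/(TP+FP)):
  0: TP=10, FP=3+0+1=4 → 10/14 = 0.7143
  1: TP=4, FP=2+2+0=4 → 4/8 = 0.5000
  2: TP=9, FP=2+3+2=7 → 9/16 = 0.5625
  3: TP=9, FP=0+4+1=5 → 9/14 = 0.6429
Weighted-precision = Σ (supportᵢ/N)·precisionᵢ with N=52: (14/52)·0.7143 + (14/52)·0.5000 + (12/52)·0.5625 + (12/52)·0.6429 = 0.605

0.605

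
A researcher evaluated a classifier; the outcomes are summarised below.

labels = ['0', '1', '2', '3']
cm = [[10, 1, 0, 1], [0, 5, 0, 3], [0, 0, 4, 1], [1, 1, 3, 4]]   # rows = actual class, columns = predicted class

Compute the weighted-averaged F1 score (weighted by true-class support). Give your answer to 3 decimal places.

0.679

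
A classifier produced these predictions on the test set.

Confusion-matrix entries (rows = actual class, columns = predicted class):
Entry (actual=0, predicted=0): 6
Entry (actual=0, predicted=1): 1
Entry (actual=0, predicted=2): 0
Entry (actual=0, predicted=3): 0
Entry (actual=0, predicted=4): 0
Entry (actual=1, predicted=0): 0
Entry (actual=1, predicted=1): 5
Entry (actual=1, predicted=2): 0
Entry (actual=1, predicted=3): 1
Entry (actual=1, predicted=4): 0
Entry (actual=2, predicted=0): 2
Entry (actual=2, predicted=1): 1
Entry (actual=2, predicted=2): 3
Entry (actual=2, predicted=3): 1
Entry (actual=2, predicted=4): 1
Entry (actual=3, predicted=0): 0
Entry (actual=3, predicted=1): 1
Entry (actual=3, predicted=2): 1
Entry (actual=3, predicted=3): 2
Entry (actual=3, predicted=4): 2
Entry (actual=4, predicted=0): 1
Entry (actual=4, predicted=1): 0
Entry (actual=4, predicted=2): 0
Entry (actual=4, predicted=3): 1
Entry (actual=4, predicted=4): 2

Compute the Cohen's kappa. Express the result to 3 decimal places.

0.475

Observed agreement pₒ = trace/N = 18/31 = 0.5806
Expected agreement pₑ = Σ (rowᵢ·colᵢ)/N² = (7·9 + 6·8 + 8·4 + 6·5 + 4·5)/31² = 0.2008
κ = (pₒ − pₑ)/(1 − pₑ) = (0.5806 − 0.2008)/(1 − 0.2008) = 0.475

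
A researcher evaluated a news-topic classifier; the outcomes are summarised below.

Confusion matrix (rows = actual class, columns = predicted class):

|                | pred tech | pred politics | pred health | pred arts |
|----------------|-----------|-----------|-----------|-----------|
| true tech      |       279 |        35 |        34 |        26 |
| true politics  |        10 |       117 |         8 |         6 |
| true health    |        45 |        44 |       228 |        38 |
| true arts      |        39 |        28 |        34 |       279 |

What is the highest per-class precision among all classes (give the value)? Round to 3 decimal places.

Per-class precision (TP/(TP+FP)):
  tech: TP=279, FP=10+45+39=94 → 279/373 = 0.7480
  politics: TP=117, FP=35+44+28=107 → 117/224 = 0.5223
  health: TP=228, FP=34+8+34=76 → 228/304 = 0.7500
  arts: TP=279, FP=26+6+38=70 → 279/349 = 0.7994
Highest is class 'arts' with precision = 0.799.

0.799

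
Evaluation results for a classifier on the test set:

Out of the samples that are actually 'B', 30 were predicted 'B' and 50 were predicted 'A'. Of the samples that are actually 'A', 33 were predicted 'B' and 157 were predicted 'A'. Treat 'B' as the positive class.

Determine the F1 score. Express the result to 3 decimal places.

Precision = TP/(TP+FP) = 30/63 = 0.4762
Recall = TP/(TP+FN) = 30/80 = 0.3750
F1 = 2·TP/(2·TP+FP+FN) = 60/143 = 0.420

0.420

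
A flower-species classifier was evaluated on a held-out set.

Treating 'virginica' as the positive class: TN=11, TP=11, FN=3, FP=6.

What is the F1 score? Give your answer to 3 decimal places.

Precision = TP/(TP+FP) = 11/17 = 0.6471
Recall = TP/(TP+FN) = 11/14 = 0.7857
F1 = 2·TP/(2·TP+FP+FN) = 22/31 = 0.710

0.710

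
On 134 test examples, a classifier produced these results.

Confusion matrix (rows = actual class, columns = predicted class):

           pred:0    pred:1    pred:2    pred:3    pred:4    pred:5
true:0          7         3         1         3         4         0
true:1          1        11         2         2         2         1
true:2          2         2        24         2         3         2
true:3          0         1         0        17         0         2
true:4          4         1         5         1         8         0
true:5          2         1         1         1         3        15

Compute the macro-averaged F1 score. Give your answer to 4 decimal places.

Per-class F1 score (2·TP/(2·TP+FP+FN)):
  0: TP=7, FP=1+2+0+4+2=9, FN=3+1+3+4+0=11 → 14/34 = 0.41176
  1: TP=11, FP=3+2+1+1+1=8, FN=1+2+2+2+1=8 → 22/38 = 0.57895
  2: TP=24, FP=1+2+0+5+1=9, FN=2+2+2+3+2=11 → 48/68 = 0.70588
  3: TP=17, FP=3+2+2+1+1=9, FN=0+1+0+0+2=3 → 34/46 = 0.73913
  4: TP=8, FP=4+2+3+0+3=12, FN=4+1+5+1+0=11 → 16/39 = 0.41026
  5: TP=15, FP=0+1+2+2+0=5, FN=2+1+1+1+3=8 → 30/43 = 0.69767
Macro-F1 score = mean = (0.41176 + 0.57895 + 0.70588 + 0.73913 + 0.41026 + 0.69767) / 6 = 0.5906

0.5906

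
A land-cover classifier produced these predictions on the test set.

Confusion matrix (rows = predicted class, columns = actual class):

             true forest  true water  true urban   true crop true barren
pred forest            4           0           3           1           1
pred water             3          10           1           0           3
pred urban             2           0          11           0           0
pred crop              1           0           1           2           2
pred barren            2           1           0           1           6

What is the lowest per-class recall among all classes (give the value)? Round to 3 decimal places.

Per-class recall (TP/(TP+FN)):
  forest: TP=4, FN=3+2+1+2=8 → 4/12 = 0.3333
  water: TP=10, FN=0+0+0+1=1 → 10/11 = 0.9091
  urban: TP=11, FN=3+1+1+0=5 → 11/16 = 0.6875
  crop: TP=2, FN=1+0+0+1=2 → 2/4 = 0.5000
  barren: TP=6, FN=1+3+0+2=6 → 6/12 = 0.5000
Lowest is class 'forest' with recall = 0.333.

0.333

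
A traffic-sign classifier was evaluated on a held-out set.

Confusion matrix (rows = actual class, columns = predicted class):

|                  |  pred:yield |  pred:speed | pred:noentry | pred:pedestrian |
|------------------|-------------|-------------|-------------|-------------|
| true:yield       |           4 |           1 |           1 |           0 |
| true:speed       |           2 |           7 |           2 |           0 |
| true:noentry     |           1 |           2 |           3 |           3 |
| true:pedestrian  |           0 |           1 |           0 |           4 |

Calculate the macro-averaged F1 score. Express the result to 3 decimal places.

0.580

Per-class F1 score (2·TP/(2·TP+FP+FN)):
  yield: TP=4, FP=2+1+0=3, FN=1+1+0=2 → 8/13 = 0.6154
  speed: TP=7, FP=1+2+1=4, FN=2+2+0=4 → 14/22 = 0.6364
  noentry: TP=3, FP=1+2+0=3, FN=1+2+3=6 → 6/15 = 0.4000
  pedestrian: TP=4, FP=0+0+3=3, FN=0+1+0=1 → 8/12 = 0.6667
Macro-F1 score = mean = (0.6154 + 0.6364 + 0.4000 + 0.6667) / 4 = 0.580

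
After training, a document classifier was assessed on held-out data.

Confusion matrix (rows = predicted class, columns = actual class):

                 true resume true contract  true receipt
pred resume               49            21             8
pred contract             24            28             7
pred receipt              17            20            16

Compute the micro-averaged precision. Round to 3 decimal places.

Micro-averaging pools counts across classes: ΣTP=93, ΣFP=97, ΣFN=97.
Micro-precision = TP/(TP+FP) on pooled counts = 0.489 (equals overall accuracy in single-label multiclass).

0.489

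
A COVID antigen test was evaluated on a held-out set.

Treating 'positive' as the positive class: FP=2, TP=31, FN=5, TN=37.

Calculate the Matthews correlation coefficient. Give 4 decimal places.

MCC = (TP·TN − FP·FN) / √((TP+FP)(TP+FN)(TN+FP)(TN+FN))
Numerator = 31·37 − 2·5 = 1137
Denominator = √(33·36·39·42) = √1945944 = 1394.9710
MCC = 1137 / 1394.9710 = 0.8151

0.8151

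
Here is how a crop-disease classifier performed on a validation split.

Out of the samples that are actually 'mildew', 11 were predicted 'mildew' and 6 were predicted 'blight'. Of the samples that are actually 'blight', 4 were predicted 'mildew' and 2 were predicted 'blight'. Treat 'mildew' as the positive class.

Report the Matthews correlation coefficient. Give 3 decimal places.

-0.018

MCC = (TP·TN − FP·FN) / √((TP+FP)(TP+FN)(TN+FP)(TN+FN))
Numerator = 11·2 − 4·6 = -2
Denominator = √(15·17·6·8) = √12240 = 110.6345
MCC = -2 / 110.6345 = -0.018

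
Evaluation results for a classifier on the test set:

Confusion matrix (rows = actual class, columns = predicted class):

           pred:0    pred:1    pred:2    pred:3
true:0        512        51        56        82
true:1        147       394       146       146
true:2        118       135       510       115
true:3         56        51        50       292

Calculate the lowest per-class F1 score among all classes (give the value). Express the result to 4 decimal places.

Per-class F1 score (2·TP/(2·TP+FP+FN)):
  0: TP=512, FP=147+118+56=321, FN=51+56+82=189 → 1024/1534 = 0.66754
  1: TP=394, FP=51+135+51=237, FN=147+146+146=439 → 788/1464 = 0.53825
  2: TP=510, FP=56+146+50=252, FN=118+135+115=368 → 1020/1640 = 0.62195
  3: TP=292, FP=82+146+115=343, FN=56+51+50=157 → 584/1084 = 0.53875
Lowest is class '1' with F1 score = 0.5383.

0.5383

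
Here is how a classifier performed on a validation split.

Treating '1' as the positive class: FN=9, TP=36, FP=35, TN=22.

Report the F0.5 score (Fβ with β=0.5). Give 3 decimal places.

0.547

Fβ = (1+β²)·TP / ((1+β²)·TP + β²·FN + FP), with β²=1/4
= 1.25·36 / (1.25·36 + 0.25·9 + 35) = 0.547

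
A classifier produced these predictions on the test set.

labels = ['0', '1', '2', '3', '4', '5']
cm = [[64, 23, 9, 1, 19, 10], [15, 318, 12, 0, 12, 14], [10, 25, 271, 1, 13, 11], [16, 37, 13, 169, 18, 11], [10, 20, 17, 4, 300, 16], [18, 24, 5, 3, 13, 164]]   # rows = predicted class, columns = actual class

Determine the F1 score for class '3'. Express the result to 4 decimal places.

One-vs-rest for '3': TP = diagonal; FP = other classes predicted '3'; FN = '3' predicted as other.
F1 score = 2·TP/(2·TP+FP+FN).
3: TP=169, FP=16+37+13+18+11=95, FN=1+0+1+4+3=9 → 338/442 = 0.76471

0.7647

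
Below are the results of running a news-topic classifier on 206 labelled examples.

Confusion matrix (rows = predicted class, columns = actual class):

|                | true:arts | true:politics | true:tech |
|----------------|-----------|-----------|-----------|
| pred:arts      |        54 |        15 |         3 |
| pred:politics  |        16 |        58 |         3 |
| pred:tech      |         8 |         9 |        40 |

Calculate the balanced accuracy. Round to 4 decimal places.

0.7564

Balanced accuracy = mean of per-class recall.
  arts: recall = 54/78 = 0.69231
  politics: recall = 58/82 = 0.70732
  tech: recall = 40/46 = 0.86957
Mean = (0.69231 + 0.70732 + 0.86957) / 3 = 0.7564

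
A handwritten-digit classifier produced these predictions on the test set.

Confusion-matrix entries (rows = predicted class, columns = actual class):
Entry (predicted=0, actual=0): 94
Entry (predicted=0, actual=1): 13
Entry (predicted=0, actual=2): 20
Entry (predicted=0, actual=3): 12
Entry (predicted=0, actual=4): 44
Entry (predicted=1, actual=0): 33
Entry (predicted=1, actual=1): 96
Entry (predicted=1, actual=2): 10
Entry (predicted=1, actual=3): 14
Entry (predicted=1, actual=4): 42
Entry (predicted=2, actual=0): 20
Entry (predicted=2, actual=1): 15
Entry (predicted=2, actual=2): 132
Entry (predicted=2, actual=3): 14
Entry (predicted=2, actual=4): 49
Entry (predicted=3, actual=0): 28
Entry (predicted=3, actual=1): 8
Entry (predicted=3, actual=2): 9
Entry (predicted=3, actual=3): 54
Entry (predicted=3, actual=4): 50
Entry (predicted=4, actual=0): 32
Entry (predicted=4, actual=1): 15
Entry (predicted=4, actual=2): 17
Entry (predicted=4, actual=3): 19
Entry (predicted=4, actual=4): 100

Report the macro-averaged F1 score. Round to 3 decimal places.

Per-class F1 score (2·TP/(2·TP+FP+FN)):
  0: TP=94, FP=13+20+12+44=89, FN=33+20+28+32=113 → 188/390 = 0.4821
  1: TP=96, FP=33+10+14+42=99, FN=13+15+8+15=51 → 192/342 = 0.5614
  2: TP=132, FP=20+15+14+49=98, FN=20+10+9+17=56 → 264/418 = 0.6316
  3: TP=54, FP=28+8+9+50=95, FN=12+14+14+19=59 → 108/262 = 0.4122
  4: TP=100, FP=32+15+17+19=83, FN=44+42+49+50=185 → 200/468 = 0.4274
Macro-F1 score = mean = (0.4821 + 0.5614 + 0.6316 + 0.4122 + 0.4274) / 5 = 0.503

0.503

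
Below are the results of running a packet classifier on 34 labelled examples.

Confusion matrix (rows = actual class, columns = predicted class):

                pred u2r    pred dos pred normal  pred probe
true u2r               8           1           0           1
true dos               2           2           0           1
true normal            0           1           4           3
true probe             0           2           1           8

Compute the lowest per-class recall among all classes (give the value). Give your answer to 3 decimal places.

0.400

Per-class recall (TP/(TP+FN)):
  u2r: TP=8, FN=1+0+1=2 → 8/10 = 0.8000
  dos: TP=2, FN=2+0+1=3 → 2/5 = 0.4000
  normal: TP=4, FN=0+1+3=4 → 4/8 = 0.5000
  probe: TP=8, FN=0+2+1=3 → 8/11 = 0.7273
Lowest is class 'dos' with recall = 0.400.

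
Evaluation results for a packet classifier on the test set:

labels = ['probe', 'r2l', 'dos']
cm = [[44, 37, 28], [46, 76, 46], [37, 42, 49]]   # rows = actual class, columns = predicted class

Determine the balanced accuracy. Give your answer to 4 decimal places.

Balanced accuracy = mean of per-class recall.
  probe: recall = 44/109 = 0.40367
  r2l: recall = 76/168 = 0.45238
  dos: recall = 49/128 = 0.38281
Mean = (0.40367 + 0.45238 + 0.38281) / 3 = 0.4130

0.4130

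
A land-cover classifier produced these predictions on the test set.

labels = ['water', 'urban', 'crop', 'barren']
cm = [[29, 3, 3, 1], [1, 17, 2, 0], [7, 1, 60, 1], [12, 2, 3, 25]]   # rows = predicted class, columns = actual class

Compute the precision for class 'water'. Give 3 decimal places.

0.806

precision = TP/(TP+FP).
water: TP=29, FP=3+3+1=7 → 29/36 = 0.8056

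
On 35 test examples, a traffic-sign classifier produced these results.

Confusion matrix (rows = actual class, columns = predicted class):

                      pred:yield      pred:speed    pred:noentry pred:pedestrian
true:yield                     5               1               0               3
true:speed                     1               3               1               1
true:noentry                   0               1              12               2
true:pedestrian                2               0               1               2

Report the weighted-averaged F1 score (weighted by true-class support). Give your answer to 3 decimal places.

Per-class F1 score (2·TP/(2·TP+FP+FN)):
  yield: TP=5, FP=1+0+2=3, FN=1+0+3=4 → 10/17 = 0.5882
  speed: TP=3, FP=1+1+0=2, FN=1+1+1=3 → 6/11 = 0.5455
  noentry: TP=12, FP=0+1+1=2, FN=0+1+2=3 → 24/29 = 0.8276
  pedestrian: TP=2, FP=3+1+2=6, FN=2+0+1=3 → 4/13 = 0.3077
Weighted-F1 score = Σ (supportᵢ/N)·F1 scoreᵢ with N=35: (9/35)·0.5882 + (6/35)·0.5455 + (15/35)·0.8276 + (5/35)·0.3077 = 0.643

0.643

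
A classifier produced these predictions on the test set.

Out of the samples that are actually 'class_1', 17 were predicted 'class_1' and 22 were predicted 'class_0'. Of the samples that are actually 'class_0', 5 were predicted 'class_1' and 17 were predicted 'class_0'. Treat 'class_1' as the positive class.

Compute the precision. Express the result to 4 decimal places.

0.7727

Precision = TP/(TP+FP) = 17/(17+5) = 17/22 = 0.7727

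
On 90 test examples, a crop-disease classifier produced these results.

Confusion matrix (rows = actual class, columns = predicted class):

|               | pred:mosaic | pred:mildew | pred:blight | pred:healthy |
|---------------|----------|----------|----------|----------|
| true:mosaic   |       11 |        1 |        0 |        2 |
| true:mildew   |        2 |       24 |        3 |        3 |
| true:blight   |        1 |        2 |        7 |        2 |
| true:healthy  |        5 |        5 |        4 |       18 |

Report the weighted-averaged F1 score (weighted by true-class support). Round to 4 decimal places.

0.6667

Per-class F1 score (2·TP/(2·TP+FP+FN)):
  mosaic: TP=11, FP=2+1+5=8, FN=1+0+2=3 → 22/33 = 0.66667
  mildew: TP=24, FP=1+2+5=8, FN=2+3+3=8 → 48/64 = 0.75000
  blight: TP=7, FP=0+3+4=7, FN=1+2+2=5 → 14/26 = 0.53846
  healthy: TP=18, FP=2+3+2=7, FN=5+5+4=14 → 36/57 = 0.63158
Weighted-F1 score = Σ (supportᵢ/N)·F1 scoreᵢ with N=90: (14/90)·0.66667 + (32/90)·0.75000 + (12/90)·0.53846 + (32/90)·0.63158 = 0.6667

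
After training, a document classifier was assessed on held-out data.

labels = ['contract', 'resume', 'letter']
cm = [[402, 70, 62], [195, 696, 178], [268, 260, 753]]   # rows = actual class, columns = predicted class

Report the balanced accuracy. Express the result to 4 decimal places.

Balanced accuracy = mean of per-class recall.
  contract: recall = 402/534 = 0.75281
  resume: recall = 696/1069 = 0.65108
  letter: recall = 753/1281 = 0.58782
Mean = (0.75281 + 0.65108 + 0.58782) / 3 = 0.6639

0.6639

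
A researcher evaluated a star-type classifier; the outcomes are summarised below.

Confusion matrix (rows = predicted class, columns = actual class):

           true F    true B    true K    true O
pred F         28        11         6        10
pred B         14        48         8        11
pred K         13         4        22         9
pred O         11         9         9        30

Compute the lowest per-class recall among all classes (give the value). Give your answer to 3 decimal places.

0.424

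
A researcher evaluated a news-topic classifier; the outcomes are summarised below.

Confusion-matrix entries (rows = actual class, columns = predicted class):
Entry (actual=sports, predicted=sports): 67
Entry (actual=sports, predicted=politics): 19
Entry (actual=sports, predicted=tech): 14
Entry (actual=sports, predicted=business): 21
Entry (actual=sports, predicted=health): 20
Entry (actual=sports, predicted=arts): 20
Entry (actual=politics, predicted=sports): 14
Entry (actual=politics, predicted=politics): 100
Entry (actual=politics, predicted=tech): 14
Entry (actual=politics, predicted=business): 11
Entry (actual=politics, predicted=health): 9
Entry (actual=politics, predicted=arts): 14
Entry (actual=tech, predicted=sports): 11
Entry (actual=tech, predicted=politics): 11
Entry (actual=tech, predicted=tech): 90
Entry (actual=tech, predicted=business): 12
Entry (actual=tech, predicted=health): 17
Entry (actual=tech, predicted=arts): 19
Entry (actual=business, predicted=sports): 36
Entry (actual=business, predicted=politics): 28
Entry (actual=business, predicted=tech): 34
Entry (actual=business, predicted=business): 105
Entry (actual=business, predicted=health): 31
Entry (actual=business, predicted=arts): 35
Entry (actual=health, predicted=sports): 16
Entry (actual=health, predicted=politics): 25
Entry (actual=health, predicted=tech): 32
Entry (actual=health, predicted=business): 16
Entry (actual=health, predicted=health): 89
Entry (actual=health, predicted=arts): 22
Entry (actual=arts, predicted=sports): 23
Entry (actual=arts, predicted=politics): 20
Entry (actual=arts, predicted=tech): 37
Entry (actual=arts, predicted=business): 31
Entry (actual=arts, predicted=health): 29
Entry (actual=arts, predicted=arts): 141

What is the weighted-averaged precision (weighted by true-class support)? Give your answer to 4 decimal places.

Per-class precision (TP/(TP+FP)):
  sports: TP=67, FP=14+11+36+16+23=100 → 67/167 = 0.40120
  politics: TP=100, FP=19+11+28+25+20=103 → 100/203 = 0.49261
  tech: TP=90, FP=14+14+34+32+37=131 → 90/221 = 0.40724
  business: TP=105, FP=21+11+12+16+31=91 → 105/196 = 0.53571
  health: TP=89, FP=20+9+17+31+29=106 → 89/195 = 0.45641
  arts: TP=141, FP=20+14+19+35+22=110 → 141/251 = 0.56175
Weighted-precision = Σ (supportᵢ/N)·precisionᵢ with N=1233: (161/1233)·0.40120 + (162/1233)·0.49261 + (160/1233)·0.40724 + (269/1233)·0.53571 + (200/1233)·0.45641 + (281/1233)·0.56175 = 0.4889

0.4889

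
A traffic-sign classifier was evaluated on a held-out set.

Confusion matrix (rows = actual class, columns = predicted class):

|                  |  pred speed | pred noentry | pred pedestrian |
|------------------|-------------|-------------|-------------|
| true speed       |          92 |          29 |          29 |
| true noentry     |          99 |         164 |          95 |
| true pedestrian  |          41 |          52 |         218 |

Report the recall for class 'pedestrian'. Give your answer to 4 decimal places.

0.7010

recall = TP/(TP+FN).
pedestrian: TP=218, FN=41+52=93 → 218/311 = 0.70096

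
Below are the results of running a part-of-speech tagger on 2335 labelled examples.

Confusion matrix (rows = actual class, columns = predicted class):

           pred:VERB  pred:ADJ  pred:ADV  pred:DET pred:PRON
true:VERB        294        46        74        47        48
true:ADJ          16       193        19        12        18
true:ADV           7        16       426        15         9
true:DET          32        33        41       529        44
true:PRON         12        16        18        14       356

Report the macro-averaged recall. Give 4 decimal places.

Per-class recall (TP/(TP+FN)):
  VERB: TP=294, FN=46+74+47+48=215 → 294/509 = 0.57760
  ADJ: TP=193, FN=16+19+12+18=65 → 193/258 = 0.74806
  ADV: TP=426, FN=7+16+15+9=47 → 426/473 = 0.90063
  DET: TP=529, FN=32+33+41+44=150 → 529/679 = 0.77909
  PRON: TP=356, FN=12+16+18+14=60 → 356/416 = 0.85577
Macro-recall = mean = (0.57760 + 0.74806 + 0.90063 + 0.77909 + 0.85577) / 5 = 0.7722

0.7722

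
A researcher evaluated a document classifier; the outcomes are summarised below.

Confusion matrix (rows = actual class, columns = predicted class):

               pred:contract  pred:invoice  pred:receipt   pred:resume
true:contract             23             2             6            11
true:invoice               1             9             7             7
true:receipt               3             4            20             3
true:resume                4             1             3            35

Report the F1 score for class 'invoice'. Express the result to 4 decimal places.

0.4500

Take TP from the diagonal, FP from the rest of the 'invoice' prediction marginal, FN from the rest of the 'invoice' actual marginal.
F1 score = 2·TP/(2·TP+FP+FN).
invoice: TP=9, FP=2+4+1=7, FN=1+7+7=15 → 18/40 = 0.45000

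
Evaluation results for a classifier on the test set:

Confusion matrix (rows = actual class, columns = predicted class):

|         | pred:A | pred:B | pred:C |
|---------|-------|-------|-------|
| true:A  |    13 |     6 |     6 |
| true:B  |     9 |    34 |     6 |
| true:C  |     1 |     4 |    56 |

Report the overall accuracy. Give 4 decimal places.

0.7630

Accuracy = trace / total = (13+34+56=103) / 135 = 103/135 = 0.7630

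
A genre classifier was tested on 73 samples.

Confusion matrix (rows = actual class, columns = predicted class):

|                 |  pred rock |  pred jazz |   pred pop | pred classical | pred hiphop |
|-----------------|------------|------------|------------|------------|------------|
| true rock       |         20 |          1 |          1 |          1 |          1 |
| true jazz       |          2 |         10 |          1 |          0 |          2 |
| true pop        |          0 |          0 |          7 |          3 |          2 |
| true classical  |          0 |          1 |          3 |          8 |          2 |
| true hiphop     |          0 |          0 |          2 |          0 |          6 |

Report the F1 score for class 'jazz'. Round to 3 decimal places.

0.741

F1 score = 2·TP/(2·TP+FP+FN).
jazz: TP=10, FP=1+0+1+0=2, FN=2+1+0+2=5 → 20/27 = 0.7407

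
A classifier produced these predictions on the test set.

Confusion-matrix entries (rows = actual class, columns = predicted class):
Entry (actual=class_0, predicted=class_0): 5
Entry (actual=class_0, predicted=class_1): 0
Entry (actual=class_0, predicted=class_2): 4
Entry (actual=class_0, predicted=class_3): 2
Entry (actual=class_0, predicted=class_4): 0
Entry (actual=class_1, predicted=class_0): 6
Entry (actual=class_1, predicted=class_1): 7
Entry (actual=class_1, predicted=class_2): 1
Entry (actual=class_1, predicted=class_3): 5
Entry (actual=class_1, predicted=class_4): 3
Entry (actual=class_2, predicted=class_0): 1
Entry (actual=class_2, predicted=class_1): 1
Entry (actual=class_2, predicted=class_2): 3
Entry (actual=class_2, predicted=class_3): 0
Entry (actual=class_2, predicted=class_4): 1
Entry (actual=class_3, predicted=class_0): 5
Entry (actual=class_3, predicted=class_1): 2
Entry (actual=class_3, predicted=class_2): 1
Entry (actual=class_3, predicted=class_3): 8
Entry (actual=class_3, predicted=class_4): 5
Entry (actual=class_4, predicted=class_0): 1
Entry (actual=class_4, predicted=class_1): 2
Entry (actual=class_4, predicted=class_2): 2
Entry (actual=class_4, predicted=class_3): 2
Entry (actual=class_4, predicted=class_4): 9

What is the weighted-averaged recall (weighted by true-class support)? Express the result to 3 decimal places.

0.421

Per-class recall (TP/(TP+FN)):
  class_0: TP=5, FN=0+4+2+0=6 → 5/11 = 0.4545
  class_1: TP=7, FN=6+1+5+3=15 → 7/22 = 0.3182
  class_2: TP=3, FN=1+1+0+1=3 → 3/6 = 0.5000
  class_3: TP=8, FN=5+2+1+5=13 → 8/21 = 0.3810
  class_4: TP=9, FN=1+2+2+2=7 → 9/16 = 0.5625
Weighted-recall = Σ (supportᵢ/N)·recallᵢ with N=76: (11/76)·0.4545 + (22/76)·0.3182 + (6/76)·0.5000 + (21/76)·0.3810 + (16/76)·0.5625 = 0.421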